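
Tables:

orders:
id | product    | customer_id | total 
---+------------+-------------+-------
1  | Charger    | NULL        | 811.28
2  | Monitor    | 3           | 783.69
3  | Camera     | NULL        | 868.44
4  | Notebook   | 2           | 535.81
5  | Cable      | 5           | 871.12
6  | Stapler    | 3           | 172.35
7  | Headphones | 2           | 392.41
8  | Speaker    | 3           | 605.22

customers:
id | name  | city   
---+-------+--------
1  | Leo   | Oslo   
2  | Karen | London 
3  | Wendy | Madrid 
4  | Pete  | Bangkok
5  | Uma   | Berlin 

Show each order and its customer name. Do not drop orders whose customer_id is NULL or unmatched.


LEFT JOIN keeps every row from orders (the left table); where customer_id has no match in customers, the customer columns become NULL. Walk through each order:
  - order 1 (Charger): customer_id=NULL, no match -> kept with NULL
  - order 2 (Monitor): customer_id=3 -> matches Wendy
  - order 3 (Camera): customer_id=NULL, no match -> kept with NULL
  - order 4 (Notebook): customer_id=2 -> matches Karen
  - order 5 (Cable): customer_id=5 -> matches Uma
  - order 6 (Stapler): customer_id=3 -> matches Wendy
  - order 7 (Headphones): customer_id=2 -> matches Karen
  - order 8 (Speaker): customer_id=3 -> matches Wendy
All 8 rows appear; 2 have NULL customer.

SQL:
SELECT a.product, b.name AS customer
FROM orders a
LEFT JOIN customers b ON a.customer_id = b.id

Result:
product    | customer
-----------+---------
Charger    | NULL    
Monitor    | Wendy   
Camera     | NULL    
Notebook   | Karen   
Cable      | Uma     
Stapler    | Wendy   
Headphones | Karen   
Speaker    | Wendy   


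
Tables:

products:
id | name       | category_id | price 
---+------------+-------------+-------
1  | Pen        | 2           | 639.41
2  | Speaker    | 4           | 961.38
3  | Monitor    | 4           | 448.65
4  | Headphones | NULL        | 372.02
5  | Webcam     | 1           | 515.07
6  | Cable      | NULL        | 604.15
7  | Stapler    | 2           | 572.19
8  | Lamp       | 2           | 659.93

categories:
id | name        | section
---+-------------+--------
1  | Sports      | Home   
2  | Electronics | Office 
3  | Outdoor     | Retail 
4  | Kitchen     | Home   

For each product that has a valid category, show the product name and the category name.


INNER JOIN keeps only products rows whose category_id matches an id in categories. Walk through each product:
  - product 1 (Pen): category_id=2 -> matches Electronics
  - product 2 (Speaker): category_id=4 -> matches Kitchen
  - product 3 (Monitor): category_id=4 -> matches Kitchen
  - product 4 (Headphones): category_id=NULL, no match -> dropped
  - product 5 (Webcam): category_id=1 -> matches Sports
  - product 6 (Cable): category_id=NULL, no match -> dropped
  - product 7 (Stapler): category_id=2 -> matches Electronics
  - product 8 (Lamp): category_id=2 -> matches Electronics
So 2 of 8 rows are dropped.

SQL:
SELECT a.name, b.name AS category
FROM products a
INNER JOIN categories b ON a.category_id = b.id

Result:
name    | category   
--------+------------
Pen     | Electronics
Speaker | Kitchen    
Monitor | Kitchen    
Webcam  | Sports     
Stapler | Electronics
Lamp    | Electronics


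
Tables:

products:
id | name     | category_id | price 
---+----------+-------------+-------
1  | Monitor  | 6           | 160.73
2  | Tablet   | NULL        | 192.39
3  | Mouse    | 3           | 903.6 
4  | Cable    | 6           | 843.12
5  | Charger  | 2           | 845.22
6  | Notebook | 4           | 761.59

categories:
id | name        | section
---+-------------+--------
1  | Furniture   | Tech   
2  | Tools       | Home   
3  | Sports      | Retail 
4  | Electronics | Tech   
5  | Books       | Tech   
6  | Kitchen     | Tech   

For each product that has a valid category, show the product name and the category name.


INNER JOIN keeps only products rows whose category_id matches an id in categories. Walk through each product:
  - product 1 (Monitor): category_id=6 -> matches Kitchen
  - product 2 (Tablet): category_id=NULL, no match -> dropped
  - product 3 (Mouse): category_id=3 -> matches Sports
  - product 4 (Cable): category_id=6 -> matches Kitchen
  - product 5 (Charger): category_id=2 -> matches Tools
  - product 6 (Notebook): category_id=4 -> matches Electronics
So 1 of 6 rows is dropped.

SQL:
SELECT a.name, b.name AS category
FROM products a
INNER JOIN categories b ON a.category_id = b.id

Result:
name     | category   
---------+------------
Monitor  | Kitchen    
Mouse    | Sports     
Cable    | Kitchen    
Charger  | Tools      
Notebook | Electronics


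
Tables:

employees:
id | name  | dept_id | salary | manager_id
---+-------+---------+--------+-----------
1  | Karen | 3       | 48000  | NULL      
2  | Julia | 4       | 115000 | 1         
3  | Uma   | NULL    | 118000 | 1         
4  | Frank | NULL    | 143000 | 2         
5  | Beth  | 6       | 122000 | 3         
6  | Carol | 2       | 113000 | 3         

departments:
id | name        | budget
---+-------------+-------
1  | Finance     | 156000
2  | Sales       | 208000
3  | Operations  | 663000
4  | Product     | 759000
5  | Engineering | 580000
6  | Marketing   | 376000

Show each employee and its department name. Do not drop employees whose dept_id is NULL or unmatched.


LEFT JOIN keeps every row from employees (the left table); where dept_id has no match in departments, the department columns become NULL. Walk through each employee:
  - employee 1 (Karen): dept_id=3 -> matches Operations
  - employee 2 (Julia): dept_id=4 -> matches Product
  - employee 3 (Uma): dept_id=NULL, no match -> kept with NULL
  - employee 4 (Frank): dept_id=NULL, no match -> kept with NULL
  - employee 5 (Beth): dept_id=6 -> matches Marketing
  - employee 6 (Carol): dept_id=2 -> matches Sales
All 6 rows appear; 2 have NULL department.

SQL:
SELECT a.name, b.name AS department
FROM employees a
LEFT JOIN departments b ON a.dept_id = b.id

Result:
name  | department
------+-----------
Karen | Operations
Julia | Product   
Uma   | NULL      
Frank | NULL      
Beth  | Marketing 
Carol | Sales     


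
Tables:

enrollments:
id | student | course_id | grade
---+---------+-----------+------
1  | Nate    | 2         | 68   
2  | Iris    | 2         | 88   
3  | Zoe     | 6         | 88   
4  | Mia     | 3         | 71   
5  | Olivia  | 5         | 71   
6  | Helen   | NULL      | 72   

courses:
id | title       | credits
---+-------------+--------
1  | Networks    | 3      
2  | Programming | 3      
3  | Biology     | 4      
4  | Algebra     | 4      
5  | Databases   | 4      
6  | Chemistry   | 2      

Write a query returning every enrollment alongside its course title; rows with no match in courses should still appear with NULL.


LEFT JOIN keeps every row from enrollments (the left table); where course_id has no match in courses, the course columns become NULL. Walk through each enrollment:
  - enrollment 1 (Nate): course_id=2 -> matches Programming
  - enrollment 2 (Iris): course_id=2 -> matches Programming
  - enrollment 3 (Zoe): course_id=6 -> matches Chemistry
  - enrollment 4 (Mia): course_id=3 -> matches Biology
  - enrollment 5 (Olivia): course_id=5 -> matches Databases
  - enrollment 6 (Helen): course_id=NULL, no match -> kept with NULL
All 6 rows appear; 1 has NULL course.

SQL:
SELECT a.student, b.title AS course
FROM enrollments a
LEFT JOIN courses b ON a.course_id = b.id

Result:
student | course     
--------+------------
Nate    | Programming
Iris    | Programming
Zoe     | Chemistry  
Mia     | Biology    
Olivia  | Databases  
Helen   | NULL       


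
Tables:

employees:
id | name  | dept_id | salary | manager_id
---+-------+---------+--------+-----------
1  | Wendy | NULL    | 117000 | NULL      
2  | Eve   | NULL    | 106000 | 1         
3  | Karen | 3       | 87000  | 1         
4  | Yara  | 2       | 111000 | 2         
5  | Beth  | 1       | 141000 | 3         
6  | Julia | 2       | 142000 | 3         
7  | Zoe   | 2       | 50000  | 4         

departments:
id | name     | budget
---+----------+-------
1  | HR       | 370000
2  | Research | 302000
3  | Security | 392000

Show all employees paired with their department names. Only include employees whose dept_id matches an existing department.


INNER JOIN keeps only employees rows whose dept_id matches an id in departments. Walk through each employee:
  - employee 1 (Wendy): dept_id=NULL, no match -> dropped
  - employee 2 (Eve): dept_id=NULL, no match -> dropped
  - employee 3 (Karen): dept_id=3 -> matches Security
  - employee 4 (Yara): dept_id=2 -> matches Research
  - employee 5 (Beth): dept_id=1 -> matches HR
  - employee 6 (Julia): dept_id=2 -> matches Research
  - employee 7 (Zoe): dept_id=2 -> matches Research
So 2 of 7 rows are dropped.

SQL:
SELECT a.name, b.name AS department
FROM employees a
INNER JOIN departments b ON a.dept_id = b.id

Result:
name  | department
------+-----------
Karen | Security  
Yara  | Research  
Beth  | HR        
Julia | Research  
Zoe   | Research  


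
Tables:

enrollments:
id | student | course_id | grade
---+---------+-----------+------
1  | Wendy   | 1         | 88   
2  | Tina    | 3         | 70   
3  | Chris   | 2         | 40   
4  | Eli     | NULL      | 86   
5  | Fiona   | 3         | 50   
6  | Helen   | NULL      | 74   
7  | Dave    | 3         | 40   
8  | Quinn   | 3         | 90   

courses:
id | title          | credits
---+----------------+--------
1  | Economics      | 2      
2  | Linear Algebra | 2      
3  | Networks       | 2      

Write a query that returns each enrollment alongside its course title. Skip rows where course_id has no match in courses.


INNER JOIN keeps only enrollments rows whose course_id matches an id in courses. Walk through each enrollment:
  - enrollment 1 (Wendy): course_id=1 -> matches Economics
  - enrollment 2 (Tina): course_id=3 -> matches Networks
  - enrollment 3 (Chris): course_id=2 -> matches Linear Algebra
  - enrollment 4 (Eli): course_id=NULL, no match -> dropped
  - enrollment 5 (Fiona): course_id=3 -> matches Networks
  - enrollment 6 (Helen): course_id=NULL, no match -> dropped
  - enrollment 7 (Dave): course_id=3 -> matches Networks
  - enrollment 8 (Quinn): course_id=3 -> matches Networks
So 2 of 8 rows are dropped.

SQL:
SELECT a.student, b.title AS course
FROM enrollments a
INNER JOIN courses b ON a.course_id = b.id

Result:
student | course        
--------+---------------
Wendy   | Economics     
Tina    | Networks      
Chris   | Linear Algebra
Fiona   | Networks      
Dave    | Networks      
Quinn   | Networks      


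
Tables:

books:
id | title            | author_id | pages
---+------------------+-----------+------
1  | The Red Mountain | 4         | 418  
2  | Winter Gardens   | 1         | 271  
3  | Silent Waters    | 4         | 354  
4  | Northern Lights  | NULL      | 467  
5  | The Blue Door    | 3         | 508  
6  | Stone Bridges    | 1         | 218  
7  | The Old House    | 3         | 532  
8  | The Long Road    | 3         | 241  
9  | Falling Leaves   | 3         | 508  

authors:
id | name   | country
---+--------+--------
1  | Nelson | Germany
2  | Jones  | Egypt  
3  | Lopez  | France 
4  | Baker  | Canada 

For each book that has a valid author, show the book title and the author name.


INNER JOIN keeps only books rows whose author_id matches an id in authors. Walk through each book:
  - book 1 (The Red Mountain): author_id=4 -> matches Baker
  - book 2 (Winter Gardens): author_id=1 -> matches Nelson
  - book 3 (Silent Waters): author_id=4 -> matches Baker
  - book 4 (Northern Lights): author_id=NULL, no match -> dropped
  - book 5 (The Blue Door): author_id=3 -> matches Lopez
  - book 6 (Stone Bridges): author_id=1 -> matches Nelson
  - book 7 (The Old House): author_id=3 -> matches Lopez
  - book 8 (The Long Road): author_id=3 -> matches Lopez
  - book 9 (Falling Leaves): author_id=3 -> matches Lopez
So 1 of 9 rows is dropped.

SQL:
SELECT a.title, b.name AS author
FROM books a
INNER JOIN authors b ON a.author_id = b.id

Result:
title            | author
-----------------+-------
The Red Mountain | Baker 
Winter Gardens   | Nelson
Silent Waters    | Baker 
The Blue Door    | Lopez 
Stone Bridges    | Nelson
The Old House    | Lopez 
The Long Road    | Lopez 
Falling Leaves   | Lopez 


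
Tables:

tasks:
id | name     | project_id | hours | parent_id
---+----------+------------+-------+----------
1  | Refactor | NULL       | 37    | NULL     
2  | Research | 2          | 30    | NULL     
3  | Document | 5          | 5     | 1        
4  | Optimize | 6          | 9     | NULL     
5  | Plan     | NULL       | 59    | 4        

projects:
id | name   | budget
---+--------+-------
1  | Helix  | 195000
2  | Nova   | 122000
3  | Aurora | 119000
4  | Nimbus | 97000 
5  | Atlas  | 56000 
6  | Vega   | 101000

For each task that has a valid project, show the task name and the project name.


INNER JOIN keeps only tasks rows whose project_id matches an id in projects. Walk through each task:
  - task 1 (Refactor): project_id=NULL, no match -> dropped
  - task 2 (Research): project_id=2 -> matches Nova
  - task 3 (Document): project_id=5 -> matches Atlas
  - task 4 (Optimize): project_id=6 -> matches Vega
  - task 5 (Plan): project_id=NULL, no match -> dropped
So 2 of 5 rows are dropped.

SQL:
SELECT a.name, b.name AS project
FROM tasks a
INNER JOIN projects b ON a.project_id = b.id

Result:
name     | project
---------+--------
Research | Nova   
Document | Atlas  
Optimize | Vega   


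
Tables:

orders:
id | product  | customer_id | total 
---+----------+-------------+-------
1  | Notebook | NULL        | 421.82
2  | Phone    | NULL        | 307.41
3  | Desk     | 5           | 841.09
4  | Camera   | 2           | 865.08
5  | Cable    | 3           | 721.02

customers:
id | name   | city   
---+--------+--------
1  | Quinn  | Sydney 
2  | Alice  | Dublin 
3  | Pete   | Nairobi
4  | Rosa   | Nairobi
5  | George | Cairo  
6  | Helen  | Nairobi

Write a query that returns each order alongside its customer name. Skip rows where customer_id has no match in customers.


INNER JOIN keeps only orders rows whose customer_id matches an id in customers. Walk through each order:
  - order 1 (Notebook): customer_id=NULL, no match -> dropped
  - order 2 (Phone): customer_id=NULL, no match -> dropped
  - order 3 (Desk): customer_id=5 -> matches George
  - order 4 (Camera): customer_id=2 -> matches Alice
  - order 5 (Cable): customer_id=3 -> matches Pete
So 2 of 5 rows are dropped.

SQL:
SELECT a.product, b.name AS customer
FROM orders a
INNER JOIN customers b ON a.customer_id = b.id

Result:
product | customer
--------+---------
Desk    | George  
Camera  | Alice   
Cable   | Pete    


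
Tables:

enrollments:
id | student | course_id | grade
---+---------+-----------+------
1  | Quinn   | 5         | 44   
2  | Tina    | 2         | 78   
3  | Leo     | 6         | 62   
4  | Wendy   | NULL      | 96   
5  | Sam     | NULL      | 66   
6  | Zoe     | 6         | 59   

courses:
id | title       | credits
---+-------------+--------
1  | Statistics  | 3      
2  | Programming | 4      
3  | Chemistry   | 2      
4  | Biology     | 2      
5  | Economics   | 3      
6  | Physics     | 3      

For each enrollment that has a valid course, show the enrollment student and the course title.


INNER JOIN keeps only enrollments rows whose course_id matches an id in courses. Walk through each enrollment:
  - enrollment 1 (Quinn): course_id=5 -> matches Economics
  - enrollment 2 (Tina): course_id=2 -> matches Programming
  - enrollment 3 (Leo): course_id=6 -> matches Physics
  - enrollment 4 (Wendy): course_id=NULL, no match -> dropped
  - enrollment 5 (Sam): course_id=NULL, no match -> dropped
  - enrollment 6 (Zoe): course_id=6 -> matches Physics
So 2 of 6 rows are dropped.

SQL:
SELECT a.student, b.title AS course
FROM enrollments a
INNER JOIN courses b ON a.course_id = b.id

Result:
student | course     
--------+------------
Quinn   | Economics  
Tina    | Programming
Leo     | Physics    
Zoe     | Physics    


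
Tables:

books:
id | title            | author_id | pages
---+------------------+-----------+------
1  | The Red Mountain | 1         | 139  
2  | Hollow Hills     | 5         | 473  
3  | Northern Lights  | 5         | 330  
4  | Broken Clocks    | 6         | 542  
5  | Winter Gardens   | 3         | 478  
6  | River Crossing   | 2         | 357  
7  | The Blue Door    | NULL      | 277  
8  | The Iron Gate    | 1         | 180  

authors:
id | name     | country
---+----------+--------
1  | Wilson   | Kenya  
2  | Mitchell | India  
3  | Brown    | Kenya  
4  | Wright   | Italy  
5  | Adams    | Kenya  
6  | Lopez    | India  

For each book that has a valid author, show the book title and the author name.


INNER JOIN keeps only books rows whose author_id matches an id in authors. Walk through each book:
  - book 1 (The Red Mountain): author_id=1 -> matches Wilson
  - book 2 (Hollow Hills): author_id=5 -> matches Adams
  - book 3 (Northern Lights): author_id=5 -> matches Adams
  - book 4 (Broken Clocks): author_id=6 -> matches Lopez
  - book 5 (Winter Gardens): author_id=3 -> matches Brown
  - book 6 (River Crossing): author_id=2 -> matches Mitchell
  - book 7 (The Blue Door): author_id=NULL, no match -> dropped
  - book 8 (The Iron Gate): author_id=1 -> matches Wilson
So 1 of 8 rows is dropped.

SQL:
SELECT a.title, b.name AS author
FROM books a
INNER JOIN authors b ON a.author_id = b.id

Result:
title            | author  
-----------------+---------
The Red Mountain | Wilson  
Hollow Hills     | Adams   
Northern Lights  | Adams   
Broken Clocks    | Lopez   
Winter Gardens   | Brown   
River Crossing   | Mitchell
The Iron Gate    | Wilson  


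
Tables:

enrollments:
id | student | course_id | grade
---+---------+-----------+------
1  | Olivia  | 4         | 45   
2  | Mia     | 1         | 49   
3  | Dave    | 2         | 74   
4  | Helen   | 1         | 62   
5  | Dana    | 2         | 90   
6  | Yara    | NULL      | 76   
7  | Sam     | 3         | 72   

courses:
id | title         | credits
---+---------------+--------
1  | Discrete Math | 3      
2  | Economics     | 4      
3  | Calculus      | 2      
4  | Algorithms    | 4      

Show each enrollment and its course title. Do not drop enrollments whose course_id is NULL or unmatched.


LEFT JOIN keeps every row from enrollments (the left table); where course_id has no match in courses, the course columns become NULL. Walk through each enrollment:
  - enrollment 1 (Olivia): course_id=4 -> matches Algorithms
  - enrollment 2 (Mia): course_id=1 -> matches Discrete Math
  - enrollment 3 (Dave): course_id=2 -> matches Economics
  - enrollment 4 (Helen): course_id=1 -> matches Discrete Math
  - enrollment 5 (Dana): course_id=2 -> matches Economics
  - enrollment 6 (Yara): course_id=NULL, no match -> kept with NULL
  - enrollment 7 (Sam): course_id=3 -> matches Calculus
All 7 rows appear; 1 has NULL course.

SQL:
SELECT a.student, b.title AS course
FROM enrollments a
LEFT JOIN courses b ON a.course_id = b.id

Result:
student | course       
--------+--------------
Olivia  | Algorithms   
Mia     | Discrete Math
Dave    | Economics    
Helen   | Discrete Math
Dana    | Economics    
Yara    | NULL         
Sam     | Calculus     


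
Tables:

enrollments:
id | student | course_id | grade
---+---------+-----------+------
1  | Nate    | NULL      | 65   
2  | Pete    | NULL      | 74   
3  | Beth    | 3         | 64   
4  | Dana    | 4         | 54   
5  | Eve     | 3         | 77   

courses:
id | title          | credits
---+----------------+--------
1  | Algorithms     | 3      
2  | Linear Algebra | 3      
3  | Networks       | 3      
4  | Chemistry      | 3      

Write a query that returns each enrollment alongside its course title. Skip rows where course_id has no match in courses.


INNER JOIN keeps only enrollments rows whose course_id matches an id in courses. Walk through each enrollment:
  - enrollment 1 (Nate): course_id=NULL, no match -> dropped
  - enrollment 2 (Pete): course_id=NULL, no match -> dropped
  - enrollment 3 (Beth): course_id=3 -> matches Networks
  - enrollment 4 (Dana): course_id=4 -> matches Chemistry
  - enrollment 5 (Eve): course_id=3 -> matches Networks
So 2 of 5 rows are dropped.

SQL:
SELECT a.student, b.title AS course
FROM enrollments a
INNER JOIN courses b ON a.course_id = b.id

Result:
student | course   
--------+----------
Beth    | Networks 
Dana    | Chemistry
Eve     | Networks 


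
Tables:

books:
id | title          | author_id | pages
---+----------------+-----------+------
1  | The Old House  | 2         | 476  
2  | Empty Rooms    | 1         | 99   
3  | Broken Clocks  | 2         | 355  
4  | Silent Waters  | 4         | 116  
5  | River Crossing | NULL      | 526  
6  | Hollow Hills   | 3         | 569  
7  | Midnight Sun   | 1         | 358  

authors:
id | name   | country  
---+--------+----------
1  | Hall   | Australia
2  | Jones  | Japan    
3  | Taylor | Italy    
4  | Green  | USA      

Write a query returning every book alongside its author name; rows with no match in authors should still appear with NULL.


LEFT JOIN keeps every row from books (the left table); where author_id has no match in authors, the author columns become NULL. Walk through each book:
  - book 1 (The Old House): author_id=2 -> matches Jones
  - book 2 (Empty Rooms): author_id=1 -> matches Hall
  - book 3 (Broken Clocks): author_id=2 -> matches Jones
  - book 4 (Silent Waters): author_id=4 -> matches Green
  - book 5 (River Crossing): author_id=NULL, no match -> kept with NULL
  - book 6 (Hollow Hills): author_id=3 -> matches Taylor
  - book 7 (Midnight Sun): author_id=1 -> matches Hall
All 7 rows appear; 1 has NULL author.

SQL:
SELECT a.title, b.name AS author
FROM books a
LEFT JOIN authors b ON a.author_id = b.id

Result:
title          | author
---------------+-------
The Old House  | Jones 
Empty Rooms    | Hall  
Broken Clocks  | Jones 
Silent Waters  | Green 
River Crossing | NULL  
Hollow Hills   | Taylor
Midnight Sun   | Hall  


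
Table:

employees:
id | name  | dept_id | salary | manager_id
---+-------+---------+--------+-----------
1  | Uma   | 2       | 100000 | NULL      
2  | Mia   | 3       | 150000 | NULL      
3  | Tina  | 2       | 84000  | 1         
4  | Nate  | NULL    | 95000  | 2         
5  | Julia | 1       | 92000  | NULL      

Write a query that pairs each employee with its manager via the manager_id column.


This is a self-join: employees is joined to a second copy of itself, matching each row's manager_id to another row's id. Use LEFT JOIN so rows with manager_id=NULL are kept.
  - employee 1 (Uma): manager_id=NULL -> NULL
  - employee 2 (Mia): manager_id=NULL -> NULL
  - employee 3 (Tina): manager_id=1 -> Uma
  - employee 4 (Nate): manager_id=2 -> Mia
  - employee 5 (Julia): manager_id=NULL -> NULL

SQL:
SELECT a.name AS item, b.name AS manager
FROM employees a
LEFT JOIN employees b ON a.manager_id = b.id

Result:
item  | manager
------+--------
Uma   | NULL   
Mia   | NULL   
Tina  | Uma    
Nate  | Mia    
Julia | NULL   


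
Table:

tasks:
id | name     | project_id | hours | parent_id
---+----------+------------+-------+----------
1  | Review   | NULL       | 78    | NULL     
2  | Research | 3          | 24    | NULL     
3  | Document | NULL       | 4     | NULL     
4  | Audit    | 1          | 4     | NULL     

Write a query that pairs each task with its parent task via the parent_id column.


This is a self-join: tasks is joined to a second copy of itself, matching each row's parent_id to another row's id. Use LEFT JOIN so rows with parent_id=NULL are kept.
  - task 1 (Review): parent_id=NULL -> NULL
  - task 2 (Research): parent_id=NULL -> NULL
  - task 3 (Document): parent_id=NULL -> NULL
  - task 4 (Audit): parent_id=NULL -> NULL

SQL:
SELECT a.name AS item, b.name AS parent
FROM tasks a
LEFT JOIN tasks b ON a.parent_id = b.id

Result:
item     | parent
---------+-------
Review   | NULL  
Research | NULL  
Document | NULL  
Audit    | NULL  


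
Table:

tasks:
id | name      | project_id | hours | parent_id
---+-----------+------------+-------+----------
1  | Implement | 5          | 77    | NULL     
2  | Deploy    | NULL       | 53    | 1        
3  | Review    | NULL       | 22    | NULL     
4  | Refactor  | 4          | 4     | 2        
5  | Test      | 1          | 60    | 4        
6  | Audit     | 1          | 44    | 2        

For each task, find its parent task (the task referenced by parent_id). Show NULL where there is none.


This is a self-join: tasks is joined to a second copy of itself, matching each row's parent_id to another row's id. Use LEFT JOIN so rows with parent_id=NULL are kept.
  - task 1 (Implement): parent_id=NULL -> NULL
  - task 2 (Deploy): parent_id=1 -> Implement
  - task 3 (Review): parent_id=NULL -> NULL
  - task 4 (Refactor): parent_id=2 -> Deploy
  - task 5 (Test): parent_id=4 -> Refactor
  - task 6 (Audit): parent_id=2 -> Deploy

SQL:
SELECT a.name AS item, b.name AS parent
FROM tasks a
LEFT JOIN tasks b ON a.parent_id = b.id

Result:
item      | parent   
----------+----------
Implement | NULL     
Deploy    | Implement
Review    | NULL     
Refactor  | Deploy   
Test      | Refactor 
Audit     | Deploy   


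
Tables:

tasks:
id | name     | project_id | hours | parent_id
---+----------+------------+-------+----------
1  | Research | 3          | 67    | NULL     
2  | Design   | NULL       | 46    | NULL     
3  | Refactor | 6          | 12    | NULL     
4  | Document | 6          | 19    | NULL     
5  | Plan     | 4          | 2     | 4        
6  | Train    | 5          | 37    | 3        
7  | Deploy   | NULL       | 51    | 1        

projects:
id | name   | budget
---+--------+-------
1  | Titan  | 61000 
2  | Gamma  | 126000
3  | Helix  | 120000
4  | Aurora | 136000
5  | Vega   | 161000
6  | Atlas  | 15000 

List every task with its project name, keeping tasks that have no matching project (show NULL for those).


LEFT JOIN keeps every row from tasks (the left table); where project_id has no match in projects, the project columns become NULL. Walk through each task:
  - task 1 (Research): project_id=3 -> matches Helix
  - task 2 (Design): project_id=NULL, no match -> kept with NULL
  - task 3 (Refactor): project_id=6 -> matches Atlas
  - task 4 (Document): project_id=6 -> matches Atlas
  - task 5 (Plan): project_id=4 -> matches Aurora
  - task 6 (Train): project_id=5 -> matches Vega
  - task 7 (Deploy): project_id=NULL, no match -> kept with NULL
All 7 rows appear; 2 have NULL project.

SQL:
SELECT a.name, b.name AS project
FROM tasks a
LEFT JOIN projects b ON a.project_id = b.id

Result:
name     | project
---------+--------
Research | Helix  
Design   | NULL   
Refactor | Atlas  
Document | Atlas  
Plan     | Aurora 
Train    | Vega   
Deploy   | NULL   


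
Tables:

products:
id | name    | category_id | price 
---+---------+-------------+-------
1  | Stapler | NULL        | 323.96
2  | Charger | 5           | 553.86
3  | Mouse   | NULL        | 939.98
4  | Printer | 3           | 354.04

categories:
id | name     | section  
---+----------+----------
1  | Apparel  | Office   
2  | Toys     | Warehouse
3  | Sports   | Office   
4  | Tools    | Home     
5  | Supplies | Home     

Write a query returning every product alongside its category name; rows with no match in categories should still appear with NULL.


LEFT JOIN keeps every row from products (the left table); where category_id has no match in categories, the category columns become NULL. Walk through each product:
  - product 1 (Stapler): category_id=NULL, no match -> kept with NULL
  - product 2 (Charger): category_id=5 -> matches Supplies
  - product 3 (Mouse): category_id=NULL, no match -> kept with NULL
  - product 4 (Printer): category_id=3 -> matches Sports
All 4 rows appear; 2 have NULL category.

SQL:
SELECT a.name, b.name AS category
FROM products a
LEFT JOIN categories b ON a.category_id = b.id

Result:
name    | category
--------+---------
Stapler | NULL    
Charger | Supplies
Mouse   | NULL    
Printer | Sports  


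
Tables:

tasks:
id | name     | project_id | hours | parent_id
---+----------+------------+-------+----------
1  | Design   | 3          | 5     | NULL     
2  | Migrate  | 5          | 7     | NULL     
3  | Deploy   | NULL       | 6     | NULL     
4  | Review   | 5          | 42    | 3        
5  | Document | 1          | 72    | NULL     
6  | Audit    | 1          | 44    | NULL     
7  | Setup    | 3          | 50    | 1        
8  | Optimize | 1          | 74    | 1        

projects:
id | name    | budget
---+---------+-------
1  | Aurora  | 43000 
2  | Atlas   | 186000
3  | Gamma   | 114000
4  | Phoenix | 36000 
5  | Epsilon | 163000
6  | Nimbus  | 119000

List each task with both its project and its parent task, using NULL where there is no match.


Two LEFT JOINs from the same base table tasks: one to projects via project_id, one to tasks itself via parent_id. Both are LEFT so every task is preserved.
Match against projects:
  - task 1 (Design): project_id=3 -> matches Gamma
  - task 2 (Migrate): project_id=5 -> matches Epsilon
  - task 3 (Deploy): project_id=NULL, no match -> kept with NULL
  - task 4 (Review): project_id=5 -> matches Epsilon
  - task 5 (Document): project_id=1 -> matches Aurora
  - task 6 (Audit): project_id=1 -> matches Aurora
  - task 7 (Setup): project_id=3 -> matches Gamma
  - task 8 (Optimize): project_id=1 -> matches Aurora
Match against tasks (self):
  - task 1 (Design): parent_id=NULL -> NULL
  - task 2 (Migrate): parent_id=NULL -> NULL
  - task 3 (Deploy): parent_id=NULL -> NULL
  - task 4 (Review): parent_id=3 -> Deploy
  - task 5 (Document): parent_id=NULL -> NULL
  - task 6 (Audit): parent_id=NULL -> NULL
  - task 7 (Setup): parent_id=1 -> Design
  - task 8 (Optimize): parent_id=1 -> Design

SQL:
SELECT a.name, b.name AS project, c.name AS parent
FROM tasks a
LEFT JOIN projects b ON a.project_id = b.id
LEFT JOIN tasks c ON a.parent_id = c.id

Result:
name     | project | parent
---------+---------+-------
Design   | Gamma   | NULL  
Migrate  | Epsilon | NULL  
Deploy   | NULL    | NULL  
Review   | Epsilon | Deploy
Document | Aurora  | NULL  
Audit    | Aurora  | NULL  
Setup    | Gamma   | Design
Optimize | Aurora  | Design


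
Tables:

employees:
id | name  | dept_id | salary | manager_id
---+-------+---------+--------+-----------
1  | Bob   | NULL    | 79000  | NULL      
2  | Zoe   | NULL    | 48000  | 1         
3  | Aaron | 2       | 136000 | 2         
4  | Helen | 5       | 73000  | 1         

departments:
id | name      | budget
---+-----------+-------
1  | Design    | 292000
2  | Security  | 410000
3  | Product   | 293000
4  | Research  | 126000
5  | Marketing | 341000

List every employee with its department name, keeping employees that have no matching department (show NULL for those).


LEFT JOIN keeps every row from employees (the left table); where dept_id has no match in departments, the department columns become NULL. Walk through each employee:
  - employee 1 (Bob): dept_id=NULL, no match -> kept with NULL
  - employee 2 (Zoe): dept_id=NULL, no match -> kept with NULL
  - employee 3 (Aaron): dept_id=2 -> matches Security
  - employee 4 (Helen): dept_id=5 -> matches Marketing
All 4 rows appear; 2 have NULL department.

SQL:
SELECT a.name, b.name AS department
FROM employees a
LEFT JOIN departments b ON a.dept_id = b.id

Result:
name  | department
------+-----------
Bob   | NULL      
Zoe   | NULL      
Aaron | Security  
Helen | Marketing 


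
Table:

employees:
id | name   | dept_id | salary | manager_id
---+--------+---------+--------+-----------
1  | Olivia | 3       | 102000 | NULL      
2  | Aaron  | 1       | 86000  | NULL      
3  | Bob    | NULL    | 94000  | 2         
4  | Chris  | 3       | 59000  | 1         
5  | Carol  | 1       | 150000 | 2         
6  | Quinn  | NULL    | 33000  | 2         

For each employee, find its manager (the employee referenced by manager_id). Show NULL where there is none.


This is a self-join: employees is joined to a second copy of itself, matching each row's manager_id to another row's id. Use LEFT JOIN so rows with manager_id=NULL are kept.
  - employee 1 (Olivia): manager_id=NULL -> NULL
  - employee 2 (Aaron): manager_id=NULL -> NULL
  - employee 3 (Bob): manager_id=2 -> Aaron
  - employee 4 (Chris): manager_id=1 -> Olivia
  - employee 5 (Carol): manager_id=2 -> Aaron
  - employee 6 (Quinn): manager_id=2 -> Aaron

SQL:
SELECT a.name AS item, b.name AS manager
FROM employees a
LEFT JOIN employees b ON a.manager_id = b.id

Result:
item   | manager
-------+--------
Olivia | NULL   
Aaron  | NULL   
Bob    | Aaron  
Chris  | Olivia 
Carol  | Aaron  
Quinn  | Aaron  


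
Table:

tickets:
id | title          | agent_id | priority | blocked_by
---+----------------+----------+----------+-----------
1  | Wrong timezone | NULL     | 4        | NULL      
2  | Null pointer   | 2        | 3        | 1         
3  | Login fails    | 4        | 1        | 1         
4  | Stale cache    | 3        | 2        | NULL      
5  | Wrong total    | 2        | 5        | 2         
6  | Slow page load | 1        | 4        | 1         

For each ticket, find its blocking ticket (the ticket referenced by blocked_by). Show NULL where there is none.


This is a self-join: tickets is joined to a second copy of itself, matching each row's blocked_by to another row's id. Use LEFT JOIN so rows with blocked_by=NULL are kept.
  - ticket 1 (Wrong timezone): blocked_by=NULL -> NULL
  - ticket 2 (Null pointer): blocked_by=1 -> Wrong timezone
  - ticket 3 (Login fails): blocked_by=1 -> Wrong timezone
  - ticket 4 (Stale cache): blocked_by=NULL -> NULL
  - ticket 5 (Wrong total): blocked_by=2 -> Null pointer
  - ticket 6 (Slow page load): blocked_by=1 -> Wrong timezone

SQL:
SELECT a.title AS item, b.title AS blocked_by
FROM tickets a
LEFT JOIN tickets b ON a.blocked_by = b.id

Result:
item           | blocked_by    
---------------+---------------
Wrong timezone | NULL          
Null pointer   | Wrong timezone
Login fails    | Wrong timezone
Stale cache    | NULL          
Wrong total    | Null pointer  
Slow page load | Wrong timezone


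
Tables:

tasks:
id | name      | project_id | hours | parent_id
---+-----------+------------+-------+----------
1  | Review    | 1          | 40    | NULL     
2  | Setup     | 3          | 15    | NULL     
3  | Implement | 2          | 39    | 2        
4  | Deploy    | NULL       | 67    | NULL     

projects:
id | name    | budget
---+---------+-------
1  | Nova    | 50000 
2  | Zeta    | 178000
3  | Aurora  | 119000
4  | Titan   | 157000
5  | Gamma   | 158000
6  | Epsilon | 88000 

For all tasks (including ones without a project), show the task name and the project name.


LEFT JOIN keeps every row from tasks (the left table); where project_id has no match in projects, the project columns become NULL. Walk through each task:
  - task 1 (Review): project_id=1 -> matches Nova
  - task 2 (Setup): project_id=3 -> matches Aurora
  - task 3 (Implement): project_id=2 -> matches Zeta
  - task 4 (Deploy): project_id=NULL, no match -> kept with NULL
All 4 rows appear; 1 has NULL project.

SQL:
SELECT a.name, b.name AS project
FROM tasks a
LEFT JOIN projects b ON a.project_id = b.id

Result:
name      | project
----------+--------
Review    | Nova   
Setup     | Aurora 
Implement | Zeta   
Deploy    | NULL   


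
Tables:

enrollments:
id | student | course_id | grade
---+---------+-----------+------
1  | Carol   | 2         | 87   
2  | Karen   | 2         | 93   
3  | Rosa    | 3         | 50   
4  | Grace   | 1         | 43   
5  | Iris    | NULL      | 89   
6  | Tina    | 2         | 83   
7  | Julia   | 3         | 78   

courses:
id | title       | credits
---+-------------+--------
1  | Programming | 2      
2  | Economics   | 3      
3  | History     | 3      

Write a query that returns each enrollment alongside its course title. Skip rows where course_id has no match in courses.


INNER JOIN keeps only enrollments rows whose course_id matches an id in courses. Walk through each enrollment:
  - enrollment 1 (Carol): course_id=2 -> matches Economics
  - enrollment 2 (Karen): course_id=2 -> matches Economics
  - enrollment 3 (Rosa): course_id=3 -> matches History
  - enrollment 4 (Grace): course_id=1 -> matches Programming
  - enrollment 5 (Iris): course_id=NULL, no match -> dropped
  - enrollment 6 (Tina): course_id=2 -> matches Economics
  - enrollment 7 (Julia): course_id=3 -> matches History
So 1 of 7 rows is dropped.

SQL:
SELECT a.student, b.title AS course
FROM enrollments a
INNER JOIN courses b ON a.course_id = b.id

Result:
student | course     
--------+------------
Carol   | Economics  
Karen   | Economics  
Rosa    | History    
Grace   | Programming
Tina    | Economics  
Julia   | History    


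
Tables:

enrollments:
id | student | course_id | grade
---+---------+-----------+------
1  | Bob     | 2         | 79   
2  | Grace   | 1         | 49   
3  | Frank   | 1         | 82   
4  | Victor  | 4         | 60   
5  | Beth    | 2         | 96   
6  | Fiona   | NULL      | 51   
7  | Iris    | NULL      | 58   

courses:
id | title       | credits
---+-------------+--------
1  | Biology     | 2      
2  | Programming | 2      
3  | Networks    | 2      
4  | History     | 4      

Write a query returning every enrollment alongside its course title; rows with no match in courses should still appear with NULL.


LEFT JOIN keeps every row from enrollments (the left table); where course_id has no match in courses, the course columns become NULL. Walk through each enrollment:
  - enrollment 1 (Bob): course_id=2 -> matches Programming
  - enrollment 2 (Grace): course_id=1 -> matches Biology
  - enrollment 3 (Frank): course_id=1 -> matches Biology
  - enrollment 4 (Victor): course_id=4 -> matches History
  - enrollment 5 (Beth): course_id=2 -> matches Programming
  - enrollment 6 (Fiona): course_id=NULL, no match -> kept with NULL
  - enrollment 7 (Iris): course_id=NULL, no match -> kept with NULL
All 7 rows appear; 2 have NULL course.

SQL:
SELECT a.student, b.title AS course
FROM enrollments a
LEFT JOIN courses b ON a.course_id = b.id

Result:
student | course     
--------+------------
Bob     | Programming
Grace   | Biology    
Frank   | Biology    
Victor  | History    
Beth    | Programming
Fiona   | NULL       
Iris    | NULL       


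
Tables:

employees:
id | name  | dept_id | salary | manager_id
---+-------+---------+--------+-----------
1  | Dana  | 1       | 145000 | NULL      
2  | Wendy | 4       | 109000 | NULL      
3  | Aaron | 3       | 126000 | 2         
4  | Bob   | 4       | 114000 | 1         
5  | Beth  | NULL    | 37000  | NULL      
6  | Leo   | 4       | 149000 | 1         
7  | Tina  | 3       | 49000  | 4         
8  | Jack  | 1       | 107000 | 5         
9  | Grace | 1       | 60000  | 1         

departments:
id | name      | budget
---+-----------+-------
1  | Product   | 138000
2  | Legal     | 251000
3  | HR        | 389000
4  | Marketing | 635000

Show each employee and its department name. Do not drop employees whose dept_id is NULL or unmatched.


LEFT JOIN keeps every row from employees (the left table); where dept_id has no match in departments, the department columns become NULL. Walk through each employee:
  - employee 1 (Dana): dept_id=1 -> matches Product
  - employee 2 (Wendy): dept_id=4 -> matches Marketing
  - employee 3 (Aaron): dept_id=3 -> matches HR
  - employee 4 (Bob): dept_id=4 -> matches Marketing
  - employee 5 (Beth): dept_id=NULL, no match -> kept with NULL
  - employee 6 (Leo): dept_id=4 -> matches Marketing
  - employee 7 (Tina): dept_id=3 -> matches HR
  - employee 8 (Jack): dept_id=1 -> matches Product
  - employee 9 (Grace): dept_id=1 -> matches Product
All 9 rows appear; 1 has NULL department.

SQL:
SELECT a.name, b.name AS department
FROM employees a
LEFT JOIN departments b ON a.dept_id = b.id

Result:
name  | department
------+-----------
Dana  | Product   
Wendy | Marketing 
Aaron | HR        
Bob   | Marketing 
Beth  | NULL      
Leo   | Marketing 
Tina  | HR        
Jack  | Product   
Grace | Product   


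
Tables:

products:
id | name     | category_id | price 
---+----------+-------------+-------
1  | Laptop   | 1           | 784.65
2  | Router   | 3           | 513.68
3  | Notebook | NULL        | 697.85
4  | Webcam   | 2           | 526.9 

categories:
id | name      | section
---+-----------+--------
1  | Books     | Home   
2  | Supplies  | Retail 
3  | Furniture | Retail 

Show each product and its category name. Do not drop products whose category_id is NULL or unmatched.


LEFT JOIN keeps every row from products (the left table); where category_id has no match in categories, the category columns become NULL. Walk through each product:
  - product 1 (Laptop): category_id=1 -> matches Books
  - product 2 (Router): category_id=3 -> matches Furniture
  - product 3 (Notebook): category_id=NULL, no match -> kept with NULL
  - product 4 (Webcam): category_id=2 -> matches Supplies
All 4 rows appear; 1 has NULL category.

SQL:
SELECT a.name, b.name AS category
FROM products a
LEFT JOIN categories b ON a.category_id = b.id

Result:
name     | category 
---------+----------
Laptop   | Books    
Router   | Furniture
Notebook | NULL     
Webcam   | Supplies 
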